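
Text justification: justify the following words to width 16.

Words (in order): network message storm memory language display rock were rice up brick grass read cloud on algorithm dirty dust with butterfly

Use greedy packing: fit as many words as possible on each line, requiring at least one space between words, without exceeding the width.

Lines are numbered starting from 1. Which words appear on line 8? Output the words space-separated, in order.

Line 1: ['network', 'message'] (min_width=15, slack=1)
Line 2: ['storm', 'memory'] (min_width=12, slack=4)
Line 3: ['language', 'display'] (min_width=16, slack=0)
Line 4: ['rock', 'were', 'rice'] (min_width=14, slack=2)
Line 5: ['up', 'brick', 'grass'] (min_width=14, slack=2)
Line 6: ['read', 'cloud', 'on'] (min_width=13, slack=3)
Line 7: ['algorithm', 'dirty'] (min_width=15, slack=1)
Line 8: ['dust', 'with'] (min_width=9, slack=7)
Line 9: ['butterfly'] (min_width=9, slack=7)

Answer: dust with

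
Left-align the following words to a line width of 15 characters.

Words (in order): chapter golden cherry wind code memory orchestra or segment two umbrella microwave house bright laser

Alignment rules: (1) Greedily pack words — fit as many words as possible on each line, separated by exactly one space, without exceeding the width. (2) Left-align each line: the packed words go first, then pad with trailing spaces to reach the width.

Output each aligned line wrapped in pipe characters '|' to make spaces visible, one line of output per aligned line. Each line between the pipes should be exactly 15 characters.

Answer: |chapter golden |
|cherry wind    |
|code memory    |
|orchestra or   |
|segment two    |
|umbrella       |
|microwave house|
|bright laser   |

Derivation:
Line 1: ['chapter', 'golden'] (min_width=14, slack=1)
Line 2: ['cherry', 'wind'] (min_width=11, slack=4)
Line 3: ['code', 'memory'] (min_width=11, slack=4)
Line 4: ['orchestra', 'or'] (min_width=12, slack=3)
Line 5: ['segment', 'two'] (min_width=11, slack=4)
Line 6: ['umbrella'] (min_width=8, slack=7)
Line 7: ['microwave', 'house'] (min_width=15, slack=0)
Line 8: ['bright', 'laser'] (min_width=12, slack=3)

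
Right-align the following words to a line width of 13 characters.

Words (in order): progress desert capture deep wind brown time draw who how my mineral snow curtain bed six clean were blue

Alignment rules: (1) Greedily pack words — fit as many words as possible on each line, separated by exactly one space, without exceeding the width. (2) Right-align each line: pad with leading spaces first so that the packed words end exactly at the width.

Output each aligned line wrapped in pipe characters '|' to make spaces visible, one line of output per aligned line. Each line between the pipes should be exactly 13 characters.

Line 1: ['progress'] (min_width=8, slack=5)
Line 2: ['desert'] (min_width=6, slack=7)
Line 3: ['capture', 'deep'] (min_width=12, slack=1)
Line 4: ['wind', 'brown'] (min_width=10, slack=3)
Line 5: ['time', 'draw', 'who'] (min_width=13, slack=0)
Line 6: ['how', 'my'] (min_width=6, slack=7)
Line 7: ['mineral', 'snow'] (min_width=12, slack=1)
Line 8: ['curtain', 'bed'] (min_width=11, slack=2)
Line 9: ['six', 'clean'] (min_width=9, slack=4)
Line 10: ['were', 'blue'] (min_width=9, slack=4)

Answer: |     progress|
|       desert|
| capture deep|
|   wind brown|
|time draw who|
|       how my|
| mineral snow|
|  curtain bed|
|    six clean|
|    were blue|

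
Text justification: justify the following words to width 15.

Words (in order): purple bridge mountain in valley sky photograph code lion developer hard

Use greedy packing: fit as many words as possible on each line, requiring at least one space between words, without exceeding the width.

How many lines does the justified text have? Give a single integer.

Line 1: ['purple', 'bridge'] (min_width=13, slack=2)
Line 2: ['mountain', 'in'] (min_width=11, slack=4)
Line 3: ['valley', 'sky'] (min_width=10, slack=5)
Line 4: ['photograph', 'code'] (min_width=15, slack=0)
Line 5: ['lion', 'developer'] (min_width=14, slack=1)
Line 6: ['hard'] (min_width=4, slack=11)
Total lines: 6

Answer: 6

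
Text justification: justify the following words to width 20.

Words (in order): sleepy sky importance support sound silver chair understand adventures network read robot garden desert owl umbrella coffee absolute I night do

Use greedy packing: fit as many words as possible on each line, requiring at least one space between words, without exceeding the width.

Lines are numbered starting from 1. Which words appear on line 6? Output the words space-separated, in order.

Line 1: ['sleepy', 'sky'] (min_width=10, slack=10)
Line 2: ['importance', 'support'] (min_width=18, slack=2)
Line 3: ['sound', 'silver', 'chair'] (min_width=18, slack=2)
Line 4: ['understand'] (min_width=10, slack=10)
Line 5: ['adventures', 'network'] (min_width=18, slack=2)
Line 6: ['read', 'robot', 'garden'] (min_width=17, slack=3)
Line 7: ['desert', 'owl', 'umbrella'] (min_width=19, slack=1)
Line 8: ['coffee', 'absolute', 'I'] (min_width=17, slack=3)
Line 9: ['night', 'do'] (min_width=8, slack=12)

Answer: read robot garden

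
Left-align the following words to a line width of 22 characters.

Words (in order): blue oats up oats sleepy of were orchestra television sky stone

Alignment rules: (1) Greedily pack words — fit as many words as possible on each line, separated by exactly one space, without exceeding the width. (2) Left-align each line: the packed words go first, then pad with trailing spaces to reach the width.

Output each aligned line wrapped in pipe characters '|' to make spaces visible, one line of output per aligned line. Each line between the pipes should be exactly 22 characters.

Line 1: ['blue', 'oats', 'up', 'oats'] (min_width=17, slack=5)
Line 2: ['sleepy', 'of', 'were'] (min_width=14, slack=8)
Line 3: ['orchestra', 'television'] (min_width=20, slack=2)
Line 4: ['sky', 'stone'] (min_width=9, slack=13)

Answer: |blue oats up oats     |
|sleepy of were        |
|orchestra television  |
|sky stone             |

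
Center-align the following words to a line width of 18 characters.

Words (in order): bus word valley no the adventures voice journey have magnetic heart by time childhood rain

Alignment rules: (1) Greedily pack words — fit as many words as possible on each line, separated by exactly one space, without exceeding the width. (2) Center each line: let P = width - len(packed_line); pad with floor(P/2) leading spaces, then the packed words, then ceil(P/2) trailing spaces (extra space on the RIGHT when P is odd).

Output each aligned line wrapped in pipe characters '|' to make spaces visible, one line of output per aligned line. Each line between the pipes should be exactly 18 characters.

Answer: |bus word valley no|
|  the adventures  |
|voice journey have|
|magnetic heart by |
|  time childhood  |
|       rain       |

Derivation:
Line 1: ['bus', 'word', 'valley', 'no'] (min_width=18, slack=0)
Line 2: ['the', 'adventures'] (min_width=14, slack=4)
Line 3: ['voice', 'journey', 'have'] (min_width=18, slack=0)
Line 4: ['magnetic', 'heart', 'by'] (min_width=17, slack=1)
Line 5: ['time', 'childhood'] (min_width=14, slack=4)
Line 6: ['rain'] (min_width=4, slack=14)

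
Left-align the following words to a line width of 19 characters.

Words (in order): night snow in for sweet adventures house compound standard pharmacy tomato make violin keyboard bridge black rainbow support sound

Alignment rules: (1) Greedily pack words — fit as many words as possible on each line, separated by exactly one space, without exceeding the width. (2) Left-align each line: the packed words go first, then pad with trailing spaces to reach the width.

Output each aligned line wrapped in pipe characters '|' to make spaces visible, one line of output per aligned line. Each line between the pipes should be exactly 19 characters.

Answer: |night snow in for  |
|sweet adventures   |
|house compound     |
|standard pharmacy  |
|tomato make violin |
|keyboard bridge    |
|black rainbow      |
|support sound      |

Derivation:
Line 1: ['night', 'snow', 'in', 'for'] (min_width=17, slack=2)
Line 2: ['sweet', 'adventures'] (min_width=16, slack=3)
Line 3: ['house', 'compound'] (min_width=14, slack=5)
Line 4: ['standard', 'pharmacy'] (min_width=17, slack=2)
Line 5: ['tomato', 'make', 'violin'] (min_width=18, slack=1)
Line 6: ['keyboard', 'bridge'] (min_width=15, slack=4)
Line 7: ['black', 'rainbow'] (min_width=13, slack=6)
Line 8: ['support', 'sound'] (min_width=13, slack=6)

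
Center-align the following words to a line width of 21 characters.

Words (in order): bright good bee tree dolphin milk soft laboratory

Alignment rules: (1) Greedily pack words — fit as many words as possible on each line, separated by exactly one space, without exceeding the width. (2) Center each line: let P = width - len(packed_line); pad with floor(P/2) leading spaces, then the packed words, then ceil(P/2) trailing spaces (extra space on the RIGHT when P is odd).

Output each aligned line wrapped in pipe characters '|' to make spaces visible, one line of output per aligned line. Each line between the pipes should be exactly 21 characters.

Line 1: ['bright', 'good', 'bee', 'tree'] (min_width=20, slack=1)
Line 2: ['dolphin', 'milk', 'soft'] (min_width=17, slack=4)
Line 3: ['laboratory'] (min_width=10, slack=11)

Answer: |bright good bee tree |
|  dolphin milk soft  |
|     laboratory      |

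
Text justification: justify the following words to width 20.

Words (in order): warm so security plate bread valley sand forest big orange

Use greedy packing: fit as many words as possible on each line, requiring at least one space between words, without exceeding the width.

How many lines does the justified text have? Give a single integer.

Answer: 4

Derivation:
Line 1: ['warm', 'so', 'security'] (min_width=16, slack=4)
Line 2: ['plate', 'bread', 'valley'] (min_width=18, slack=2)
Line 3: ['sand', 'forest', 'big'] (min_width=15, slack=5)
Line 4: ['orange'] (min_width=6, slack=14)
Total lines: 4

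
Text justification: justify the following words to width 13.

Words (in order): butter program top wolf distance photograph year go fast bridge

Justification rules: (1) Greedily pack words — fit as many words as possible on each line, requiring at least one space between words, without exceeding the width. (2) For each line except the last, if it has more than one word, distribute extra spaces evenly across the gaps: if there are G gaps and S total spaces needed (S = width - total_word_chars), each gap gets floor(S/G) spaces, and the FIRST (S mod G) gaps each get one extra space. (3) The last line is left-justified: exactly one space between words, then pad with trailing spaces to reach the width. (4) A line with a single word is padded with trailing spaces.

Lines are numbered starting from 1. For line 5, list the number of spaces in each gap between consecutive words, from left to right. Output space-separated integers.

Line 1: ['butter'] (min_width=6, slack=7)
Line 2: ['program', 'top'] (min_width=11, slack=2)
Line 3: ['wolf', 'distance'] (min_width=13, slack=0)
Line 4: ['photograph'] (min_width=10, slack=3)
Line 5: ['year', 'go', 'fast'] (min_width=12, slack=1)
Line 6: ['bridge'] (min_width=6, slack=7)

Answer: 2 1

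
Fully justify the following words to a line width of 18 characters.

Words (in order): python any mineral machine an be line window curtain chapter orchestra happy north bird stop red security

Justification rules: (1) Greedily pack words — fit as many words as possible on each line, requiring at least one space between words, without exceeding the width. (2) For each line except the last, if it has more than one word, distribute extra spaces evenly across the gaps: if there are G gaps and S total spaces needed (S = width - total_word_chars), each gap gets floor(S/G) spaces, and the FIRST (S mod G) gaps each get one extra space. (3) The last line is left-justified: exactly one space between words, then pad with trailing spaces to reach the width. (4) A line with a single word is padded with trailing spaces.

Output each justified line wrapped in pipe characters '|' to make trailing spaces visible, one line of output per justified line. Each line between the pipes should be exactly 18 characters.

Line 1: ['python', 'any', 'mineral'] (min_width=18, slack=0)
Line 2: ['machine', 'an', 'be', 'line'] (min_width=18, slack=0)
Line 3: ['window', 'curtain'] (min_width=14, slack=4)
Line 4: ['chapter', 'orchestra'] (min_width=17, slack=1)
Line 5: ['happy', 'north', 'bird'] (min_width=16, slack=2)
Line 6: ['stop', 'red', 'security'] (min_width=17, slack=1)

Answer: |python any mineral|
|machine an be line|
|window     curtain|
|chapter  orchestra|
|happy  north  bird|
|stop red security |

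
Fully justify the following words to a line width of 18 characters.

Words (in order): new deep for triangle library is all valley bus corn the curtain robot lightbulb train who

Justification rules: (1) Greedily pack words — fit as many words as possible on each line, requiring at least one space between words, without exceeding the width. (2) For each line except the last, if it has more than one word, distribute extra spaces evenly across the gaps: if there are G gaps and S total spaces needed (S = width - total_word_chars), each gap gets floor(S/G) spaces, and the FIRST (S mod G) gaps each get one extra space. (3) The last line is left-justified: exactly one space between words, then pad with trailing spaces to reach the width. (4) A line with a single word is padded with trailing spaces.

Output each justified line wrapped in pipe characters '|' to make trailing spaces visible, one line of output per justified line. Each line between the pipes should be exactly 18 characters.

Answer: |new    deep    for|
|triangle   library|
|is  all valley bus|
|corn  the  curtain|
|robot    lightbulb|
|train who         |

Derivation:
Line 1: ['new', 'deep', 'for'] (min_width=12, slack=6)
Line 2: ['triangle', 'library'] (min_width=16, slack=2)
Line 3: ['is', 'all', 'valley', 'bus'] (min_width=17, slack=1)
Line 4: ['corn', 'the', 'curtain'] (min_width=16, slack=2)
Line 5: ['robot', 'lightbulb'] (min_width=15, slack=3)
Line 6: ['train', 'who'] (min_width=9, slack=9)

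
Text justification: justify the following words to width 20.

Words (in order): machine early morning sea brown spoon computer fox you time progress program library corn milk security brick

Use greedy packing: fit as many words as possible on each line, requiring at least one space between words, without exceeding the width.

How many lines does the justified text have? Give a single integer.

Line 1: ['machine', 'early'] (min_width=13, slack=7)
Line 2: ['morning', 'sea', 'brown'] (min_width=17, slack=3)
Line 3: ['spoon', 'computer', 'fox'] (min_width=18, slack=2)
Line 4: ['you', 'time', 'progress'] (min_width=17, slack=3)
Line 5: ['program', 'library', 'corn'] (min_width=20, slack=0)
Line 6: ['milk', 'security', 'brick'] (min_width=19, slack=1)
Total lines: 6

Answer: 6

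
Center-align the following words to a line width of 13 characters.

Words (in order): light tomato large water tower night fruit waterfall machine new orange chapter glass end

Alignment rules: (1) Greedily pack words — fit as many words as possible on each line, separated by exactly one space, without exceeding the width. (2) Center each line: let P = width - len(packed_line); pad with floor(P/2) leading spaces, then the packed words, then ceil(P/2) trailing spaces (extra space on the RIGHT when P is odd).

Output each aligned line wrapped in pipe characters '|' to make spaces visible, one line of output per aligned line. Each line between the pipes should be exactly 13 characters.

Line 1: ['light', 'tomato'] (min_width=12, slack=1)
Line 2: ['large', 'water'] (min_width=11, slack=2)
Line 3: ['tower', 'night'] (min_width=11, slack=2)
Line 4: ['fruit'] (min_width=5, slack=8)
Line 5: ['waterfall'] (min_width=9, slack=4)
Line 6: ['machine', 'new'] (min_width=11, slack=2)
Line 7: ['orange'] (min_width=6, slack=7)
Line 8: ['chapter', 'glass'] (min_width=13, slack=0)
Line 9: ['end'] (min_width=3, slack=10)

Answer: |light tomato |
| large water |
| tower night |
|    fruit    |
|  waterfall  |
| machine new |
|   orange    |
|chapter glass|
|     end     |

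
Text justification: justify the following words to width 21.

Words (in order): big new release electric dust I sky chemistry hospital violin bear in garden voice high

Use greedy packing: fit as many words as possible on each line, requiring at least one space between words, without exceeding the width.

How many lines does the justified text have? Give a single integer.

Answer: 5

Derivation:
Line 1: ['big', 'new', 'release'] (min_width=15, slack=6)
Line 2: ['electric', 'dust', 'I', 'sky'] (min_width=19, slack=2)
Line 3: ['chemistry', 'hospital'] (min_width=18, slack=3)
Line 4: ['violin', 'bear', 'in', 'garden'] (min_width=21, slack=0)
Line 5: ['voice', 'high'] (min_width=10, slack=11)
Total lines: 5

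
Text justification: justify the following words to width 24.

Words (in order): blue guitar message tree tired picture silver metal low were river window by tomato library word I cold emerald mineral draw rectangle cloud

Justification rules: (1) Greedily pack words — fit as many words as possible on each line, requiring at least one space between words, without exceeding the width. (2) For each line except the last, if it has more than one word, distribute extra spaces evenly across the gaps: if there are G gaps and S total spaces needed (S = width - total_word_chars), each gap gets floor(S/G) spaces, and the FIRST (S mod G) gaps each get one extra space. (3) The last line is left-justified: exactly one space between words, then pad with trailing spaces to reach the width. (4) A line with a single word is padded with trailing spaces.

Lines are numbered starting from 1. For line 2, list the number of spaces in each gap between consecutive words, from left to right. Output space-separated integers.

Line 1: ['blue', 'guitar', 'message', 'tree'] (min_width=24, slack=0)
Line 2: ['tired', 'picture', 'silver'] (min_width=20, slack=4)
Line 3: ['metal', 'low', 'were', 'river'] (min_width=20, slack=4)
Line 4: ['window', 'by', 'tomato', 'library'] (min_width=24, slack=0)
Line 5: ['word', 'I', 'cold', 'emerald'] (min_width=19, slack=5)
Line 6: ['mineral', 'draw', 'rectangle'] (min_width=22, slack=2)
Line 7: ['cloud'] (min_width=5, slack=19)

Answer: 3 3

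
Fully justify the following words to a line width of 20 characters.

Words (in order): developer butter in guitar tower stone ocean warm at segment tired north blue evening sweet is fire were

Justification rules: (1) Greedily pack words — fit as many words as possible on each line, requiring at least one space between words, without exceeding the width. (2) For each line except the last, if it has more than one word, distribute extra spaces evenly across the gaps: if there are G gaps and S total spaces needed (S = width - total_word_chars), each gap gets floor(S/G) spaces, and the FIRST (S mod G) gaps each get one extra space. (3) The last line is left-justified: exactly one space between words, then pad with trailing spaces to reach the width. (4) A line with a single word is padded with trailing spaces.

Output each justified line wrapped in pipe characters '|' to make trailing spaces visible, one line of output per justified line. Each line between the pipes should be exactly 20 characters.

Answer: |developer  butter in|
|guitar  tower  stone|
|ocean     warm    at|
|segment  tired north|
|blue  evening  sweet|
|is fire were        |

Derivation:
Line 1: ['developer', 'butter', 'in'] (min_width=19, slack=1)
Line 2: ['guitar', 'tower', 'stone'] (min_width=18, slack=2)
Line 3: ['ocean', 'warm', 'at'] (min_width=13, slack=7)
Line 4: ['segment', 'tired', 'north'] (min_width=19, slack=1)
Line 5: ['blue', 'evening', 'sweet'] (min_width=18, slack=2)
Line 6: ['is', 'fire', 'were'] (min_width=12, slack=8)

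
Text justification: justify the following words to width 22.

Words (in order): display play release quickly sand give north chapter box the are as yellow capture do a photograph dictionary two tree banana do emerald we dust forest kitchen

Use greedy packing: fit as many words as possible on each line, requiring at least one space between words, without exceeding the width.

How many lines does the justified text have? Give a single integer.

Answer: 8

Derivation:
Line 1: ['display', 'play', 'release'] (min_width=20, slack=2)
Line 2: ['quickly', 'sand', 'give'] (min_width=17, slack=5)
Line 3: ['north', 'chapter', 'box', 'the'] (min_width=21, slack=1)
Line 4: ['are', 'as', 'yellow', 'capture'] (min_width=21, slack=1)
Line 5: ['do', 'a', 'photograph'] (min_width=15, slack=7)
Line 6: ['dictionary', 'two', 'tree'] (min_width=19, slack=3)
Line 7: ['banana', 'do', 'emerald', 'we'] (min_width=20, slack=2)
Line 8: ['dust', 'forest', 'kitchen'] (min_width=19, slack=3)
Total lines: 8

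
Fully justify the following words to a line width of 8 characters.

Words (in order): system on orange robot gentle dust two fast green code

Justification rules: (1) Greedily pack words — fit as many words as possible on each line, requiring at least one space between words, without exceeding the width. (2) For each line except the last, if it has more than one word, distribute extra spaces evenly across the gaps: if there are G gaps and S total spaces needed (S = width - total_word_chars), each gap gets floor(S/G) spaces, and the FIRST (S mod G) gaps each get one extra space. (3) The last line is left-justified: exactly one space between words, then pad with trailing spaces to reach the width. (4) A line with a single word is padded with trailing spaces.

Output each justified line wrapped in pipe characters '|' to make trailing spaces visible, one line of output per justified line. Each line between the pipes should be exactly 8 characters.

Line 1: ['system'] (min_width=6, slack=2)
Line 2: ['on'] (min_width=2, slack=6)
Line 3: ['orange'] (min_width=6, slack=2)
Line 4: ['robot'] (min_width=5, slack=3)
Line 5: ['gentle'] (min_width=6, slack=2)
Line 6: ['dust', 'two'] (min_width=8, slack=0)
Line 7: ['fast'] (min_width=4, slack=4)
Line 8: ['green'] (min_width=5, slack=3)
Line 9: ['code'] (min_width=4, slack=4)

Answer: |system  |
|on      |
|orange  |
|robot   |
|gentle  |
|dust two|
|fast    |
|green   |
|code    |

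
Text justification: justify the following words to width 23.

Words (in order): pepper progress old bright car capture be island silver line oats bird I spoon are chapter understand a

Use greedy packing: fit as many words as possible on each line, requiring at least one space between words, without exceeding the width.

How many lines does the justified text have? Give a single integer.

Answer: 5

Derivation:
Line 1: ['pepper', 'progress', 'old'] (min_width=19, slack=4)
Line 2: ['bright', 'car', 'capture', 'be'] (min_width=21, slack=2)
Line 3: ['island', 'silver', 'line', 'oats'] (min_width=23, slack=0)
Line 4: ['bird', 'I', 'spoon', 'are'] (min_width=16, slack=7)
Line 5: ['chapter', 'understand', 'a'] (min_width=20, slack=3)
Total lines: 5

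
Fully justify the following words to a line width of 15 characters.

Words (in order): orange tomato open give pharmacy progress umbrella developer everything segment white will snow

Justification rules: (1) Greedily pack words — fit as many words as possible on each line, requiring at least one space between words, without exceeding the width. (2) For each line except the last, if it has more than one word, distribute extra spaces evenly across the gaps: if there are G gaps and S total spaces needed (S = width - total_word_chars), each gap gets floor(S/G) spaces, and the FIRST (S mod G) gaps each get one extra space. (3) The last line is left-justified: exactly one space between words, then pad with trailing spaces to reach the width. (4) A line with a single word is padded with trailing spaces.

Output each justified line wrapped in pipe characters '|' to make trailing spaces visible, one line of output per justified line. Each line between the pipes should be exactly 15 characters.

Line 1: ['orange', 'tomato'] (min_width=13, slack=2)
Line 2: ['open', 'give'] (min_width=9, slack=6)
Line 3: ['pharmacy'] (min_width=8, slack=7)
Line 4: ['progress'] (min_width=8, slack=7)
Line 5: ['umbrella'] (min_width=8, slack=7)
Line 6: ['developer'] (min_width=9, slack=6)
Line 7: ['everything'] (min_width=10, slack=5)
Line 8: ['segment', 'white'] (min_width=13, slack=2)
Line 9: ['will', 'snow'] (min_width=9, slack=6)

Answer: |orange   tomato|
|open       give|
|pharmacy       |
|progress       |
|umbrella       |
|developer      |
|everything     |
|segment   white|
|will snow      |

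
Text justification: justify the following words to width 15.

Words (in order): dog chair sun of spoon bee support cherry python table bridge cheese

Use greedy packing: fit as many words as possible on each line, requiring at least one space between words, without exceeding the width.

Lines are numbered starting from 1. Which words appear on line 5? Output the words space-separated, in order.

Answer: bridge cheese

Derivation:
Line 1: ['dog', 'chair', 'sun'] (min_width=13, slack=2)
Line 2: ['of', 'spoon', 'bee'] (min_width=12, slack=3)
Line 3: ['support', 'cherry'] (min_width=14, slack=1)
Line 4: ['python', 'table'] (min_width=12, slack=3)
Line 5: ['bridge', 'cheese'] (min_width=13, slack=2)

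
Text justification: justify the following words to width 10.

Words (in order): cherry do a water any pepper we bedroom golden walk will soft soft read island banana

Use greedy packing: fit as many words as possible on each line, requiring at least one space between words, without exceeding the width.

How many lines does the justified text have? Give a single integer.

Answer: 10

Derivation:
Line 1: ['cherry', 'do'] (min_width=9, slack=1)
Line 2: ['a', 'water'] (min_width=7, slack=3)
Line 3: ['any', 'pepper'] (min_width=10, slack=0)
Line 4: ['we', 'bedroom'] (min_width=10, slack=0)
Line 5: ['golden'] (min_width=6, slack=4)
Line 6: ['walk', 'will'] (min_width=9, slack=1)
Line 7: ['soft', 'soft'] (min_width=9, slack=1)
Line 8: ['read'] (min_width=4, slack=6)
Line 9: ['island'] (min_width=6, slack=4)
Line 10: ['banana'] (min_width=6, slack=4)
Total lines: 10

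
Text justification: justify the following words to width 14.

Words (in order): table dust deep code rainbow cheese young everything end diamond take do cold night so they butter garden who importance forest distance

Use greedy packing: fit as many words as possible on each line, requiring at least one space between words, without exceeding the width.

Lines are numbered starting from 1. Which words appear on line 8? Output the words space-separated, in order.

Line 1: ['table', 'dust'] (min_width=10, slack=4)
Line 2: ['deep', 'code'] (min_width=9, slack=5)
Line 3: ['rainbow', 'cheese'] (min_width=14, slack=0)
Line 4: ['young'] (min_width=5, slack=9)
Line 5: ['everything', 'end'] (min_width=14, slack=0)
Line 6: ['diamond', 'take'] (min_width=12, slack=2)
Line 7: ['do', 'cold', 'night'] (min_width=13, slack=1)
Line 8: ['so', 'they', 'butter'] (min_width=14, slack=0)
Line 9: ['garden', 'who'] (min_width=10, slack=4)
Line 10: ['importance'] (min_width=10, slack=4)
Line 11: ['forest'] (min_width=6, slack=8)
Line 12: ['distance'] (min_width=8, slack=6)

Answer: so they butter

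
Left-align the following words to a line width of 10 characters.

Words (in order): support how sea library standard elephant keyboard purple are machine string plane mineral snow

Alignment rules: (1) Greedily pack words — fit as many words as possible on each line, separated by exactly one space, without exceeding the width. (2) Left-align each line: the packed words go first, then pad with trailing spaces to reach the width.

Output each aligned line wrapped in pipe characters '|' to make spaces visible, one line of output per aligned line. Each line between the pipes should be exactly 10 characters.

Answer: |support   |
|how sea   |
|library   |
|standard  |
|elephant  |
|keyboard  |
|purple are|
|machine   |
|string    |
|plane     |
|mineral   |
|snow      |

Derivation:
Line 1: ['support'] (min_width=7, slack=3)
Line 2: ['how', 'sea'] (min_width=7, slack=3)
Line 3: ['library'] (min_width=7, slack=3)
Line 4: ['standard'] (min_width=8, slack=2)
Line 5: ['elephant'] (min_width=8, slack=2)
Line 6: ['keyboard'] (min_width=8, slack=2)
Line 7: ['purple', 'are'] (min_width=10, slack=0)
Line 8: ['machine'] (min_width=7, slack=3)
Line 9: ['string'] (min_width=6, slack=4)
Line 10: ['plane'] (min_width=5, slack=5)
Line 11: ['mineral'] (min_width=7, slack=3)
Line 12: ['snow'] (min_width=4, slack=6)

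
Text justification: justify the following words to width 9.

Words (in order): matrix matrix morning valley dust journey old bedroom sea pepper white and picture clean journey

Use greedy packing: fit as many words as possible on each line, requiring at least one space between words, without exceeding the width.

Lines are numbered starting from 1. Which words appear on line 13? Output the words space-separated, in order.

Line 1: ['matrix'] (min_width=6, slack=3)
Line 2: ['matrix'] (min_width=6, slack=3)
Line 3: ['morning'] (min_width=7, slack=2)
Line 4: ['valley'] (min_width=6, slack=3)
Line 5: ['dust'] (min_width=4, slack=5)
Line 6: ['journey'] (min_width=7, slack=2)
Line 7: ['old'] (min_width=3, slack=6)
Line 8: ['bedroom'] (min_width=7, slack=2)
Line 9: ['sea'] (min_width=3, slack=6)
Line 10: ['pepper'] (min_width=6, slack=3)
Line 11: ['white', 'and'] (min_width=9, slack=0)
Line 12: ['picture'] (min_width=7, slack=2)
Line 13: ['clean'] (min_width=5, slack=4)
Line 14: ['journey'] (min_width=7, slack=2)

Answer: clean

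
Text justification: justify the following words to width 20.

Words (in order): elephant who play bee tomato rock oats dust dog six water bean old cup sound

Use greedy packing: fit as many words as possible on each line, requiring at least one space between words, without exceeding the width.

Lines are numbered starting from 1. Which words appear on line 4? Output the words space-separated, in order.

Answer: bean old cup sound

Derivation:
Line 1: ['elephant', 'who', 'play'] (min_width=17, slack=3)
Line 2: ['bee', 'tomato', 'rock', 'oats'] (min_width=20, slack=0)
Line 3: ['dust', 'dog', 'six', 'water'] (min_width=18, slack=2)
Line 4: ['bean', 'old', 'cup', 'sound'] (min_width=18, slack=2)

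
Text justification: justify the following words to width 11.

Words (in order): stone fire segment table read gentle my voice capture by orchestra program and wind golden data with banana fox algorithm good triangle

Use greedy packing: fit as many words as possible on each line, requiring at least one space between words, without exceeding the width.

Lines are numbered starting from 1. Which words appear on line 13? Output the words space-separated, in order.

Answer: good

Derivation:
Line 1: ['stone', 'fire'] (min_width=10, slack=1)
Line 2: ['segment'] (min_width=7, slack=4)
Line 3: ['table', 'read'] (min_width=10, slack=1)
Line 4: ['gentle', 'my'] (min_width=9, slack=2)
Line 5: ['voice'] (min_width=5, slack=6)
Line 6: ['capture', 'by'] (min_width=10, slack=1)
Line 7: ['orchestra'] (min_width=9, slack=2)
Line 8: ['program', 'and'] (min_width=11, slack=0)
Line 9: ['wind', 'golden'] (min_width=11, slack=0)
Line 10: ['data', 'with'] (min_width=9, slack=2)
Line 11: ['banana', 'fox'] (min_width=10, slack=1)
Line 12: ['algorithm'] (min_width=9, slack=2)
Line 13: ['good'] (min_width=4, slack=7)
Line 14: ['triangle'] (min_width=8, slack=3)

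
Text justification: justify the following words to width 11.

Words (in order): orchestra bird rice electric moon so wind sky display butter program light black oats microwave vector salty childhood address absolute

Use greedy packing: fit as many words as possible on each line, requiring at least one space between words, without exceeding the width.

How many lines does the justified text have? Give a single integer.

Line 1: ['orchestra'] (min_width=9, slack=2)
Line 2: ['bird', 'rice'] (min_width=9, slack=2)
Line 3: ['electric'] (min_width=8, slack=3)
Line 4: ['moon', 'so'] (min_width=7, slack=4)
Line 5: ['wind', 'sky'] (min_width=8, slack=3)
Line 6: ['display'] (min_width=7, slack=4)
Line 7: ['butter'] (min_width=6, slack=5)
Line 8: ['program'] (min_width=7, slack=4)
Line 9: ['light', 'black'] (min_width=11, slack=0)
Line 10: ['oats'] (min_width=4, slack=7)
Line 11: ['microwave'] (min_width=9, slack=2)
Line 12: ['vector'] (min_width=6, slack=5)
Line 13: ['salty'] (min_width=5, slack=6)
Line 14: ['childhood'] (min_width=9, slack=2)
Line 15: ['address'] (min_width=7, slack=4)
Line 16: ['absolute'] (min_width=8, slack=3)
Total lines: 16

Answer: 16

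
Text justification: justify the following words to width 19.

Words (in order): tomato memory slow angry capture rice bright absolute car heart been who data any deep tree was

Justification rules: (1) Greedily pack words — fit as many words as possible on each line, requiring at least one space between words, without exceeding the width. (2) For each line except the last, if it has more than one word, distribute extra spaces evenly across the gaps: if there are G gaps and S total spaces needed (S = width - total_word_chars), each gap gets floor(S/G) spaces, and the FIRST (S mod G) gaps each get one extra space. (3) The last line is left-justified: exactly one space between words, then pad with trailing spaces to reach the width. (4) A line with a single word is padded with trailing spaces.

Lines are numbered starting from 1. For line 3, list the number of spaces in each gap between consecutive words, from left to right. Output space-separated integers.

Line 1: ['tomato', 'memory', 'slow'] (min_width=18, slack=1)
Line 2: ['angry', 'capture', 'rice'] (min_width=18, slack=1)
Line 3: ['bright', 'absolute', 'car'] (min_width=19, slack=0)
Line 4: ['heart', 'been', 'who', 'data'] (min_width=19, slack=0)
Line 5: ['any', 'deep', 'tree', 'was'] (min_width=17, slack=2)

Answer: 1 1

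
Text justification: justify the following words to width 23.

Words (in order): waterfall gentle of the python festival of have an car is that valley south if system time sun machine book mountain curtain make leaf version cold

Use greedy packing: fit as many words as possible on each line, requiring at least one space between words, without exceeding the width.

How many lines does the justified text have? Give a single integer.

Answer: 7

Derivation:
Line 1: ['waterfall', 'gentle', 'of', 'the'] (min_width=23, slack=0)
Line 2: ['python', 'festival', 'of', 'have'] (min_width=23, slack=0)
Line 3: ['an', 'car', 'is', 'that', 'valley'] (min_width=21, slack=2)
Line 4: ['south', 'if', 'system', 'time'] (min_width=20, slack=3)
Line 5: ['sun', 'machine', 'book'] (min_width=16, slack=7)
Line 6: ['mountain', 'curtain', 'make'] (min_width=21, slack=2)
Line 7: ['leaf', 'version', 'cold'] (min_width=17, slack=6)
Total lines: 7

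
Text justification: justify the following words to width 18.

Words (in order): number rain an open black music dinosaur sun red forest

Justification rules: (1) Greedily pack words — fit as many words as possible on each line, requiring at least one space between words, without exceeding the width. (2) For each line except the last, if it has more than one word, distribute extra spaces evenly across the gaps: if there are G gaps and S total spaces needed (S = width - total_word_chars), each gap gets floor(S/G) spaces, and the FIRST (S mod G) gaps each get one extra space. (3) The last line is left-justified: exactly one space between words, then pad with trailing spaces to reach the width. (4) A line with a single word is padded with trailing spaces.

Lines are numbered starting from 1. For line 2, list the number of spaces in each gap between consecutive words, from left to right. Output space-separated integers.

Answer: 2 2

Derivation:
Line 1: ['number', 'rain', 'an'] (min_width=14, slack=4)
Line 2: ['open', 'black', 'music'] (min_width=16, slack=2)
Line 3: ['dinosaur', 'sun', 'red'] (min_width=16, slack=2)
Line 4: ['forest'] (min_width=6, slack=12)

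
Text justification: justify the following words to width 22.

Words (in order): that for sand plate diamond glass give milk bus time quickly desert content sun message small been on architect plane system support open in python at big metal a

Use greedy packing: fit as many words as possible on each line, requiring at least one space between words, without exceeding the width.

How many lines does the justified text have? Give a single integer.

Answer: 8

Derivation:
Line 1: ['that', 'for', 'sand', 'plate'] (min_width=19, slack=3)
Line 2: ['diamond', 'glass', 'give'] (min_width=18, slack=4)
Line 3: ['milk', 'bus', 'time', 'quickly'] (min_width=21, slack=1)
Line 4: ['desert', 'content', 'sun'] (min_width=18, slack=4)
Line 5: ['message', 'small', 'been', 'on'] (min_width=21, slack=1)
Line 6: ['architect', 'plane', 'system'] (min_width=22, slack=0)
Line 7: ['support', 'open', 'in', 'python'] (min_width=22, slack=0)
Line 8: ['at', 'big', 'metal', 'a'] (min_width=14, slack=8)
Total lines: 8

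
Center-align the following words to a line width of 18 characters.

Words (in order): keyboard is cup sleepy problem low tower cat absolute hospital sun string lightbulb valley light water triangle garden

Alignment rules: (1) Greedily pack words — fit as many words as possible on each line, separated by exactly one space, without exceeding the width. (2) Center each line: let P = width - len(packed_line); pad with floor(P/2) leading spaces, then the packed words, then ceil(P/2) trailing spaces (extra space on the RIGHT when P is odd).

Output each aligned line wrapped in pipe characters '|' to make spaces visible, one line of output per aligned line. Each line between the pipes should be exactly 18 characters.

Answer: | keyboard is cup  |
|sleepy problem low|
|tower cat absolute|
|   hospital sun   |
| string lightbulb |
|valley light water|
| triangle garden  |

Derivation:
Line 1: ['keyboard', 'is', 'cup'] (min_width=15, slack=3)
Line 2: ['sleepy', 'problem', 'low'] (min_width=18, slack=0)
Line 3: ['tower', 'cat', 'absolute'] (min_width=18, slack=0)
Line 4: ['hospital', 'sun'] (min_width=12, slack=6)
Line 5: ['string', 'lightbulb'] (min_width=16, slack=2)
Line 6: ['valley', 'light', 'water'] (min_width=18, slack=0)
Line 7: ['triangle', 'garden'] (min_width=15, slack=3)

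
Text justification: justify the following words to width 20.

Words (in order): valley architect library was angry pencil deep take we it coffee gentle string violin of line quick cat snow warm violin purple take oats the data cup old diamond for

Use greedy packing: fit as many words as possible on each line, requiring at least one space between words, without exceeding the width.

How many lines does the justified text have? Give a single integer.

Line 1: ['valley', 'architect'] (min_width=16, slack=4)
Line 2: ['library', 'was', 'angry'] (min_width=17, slack=3)
Line 3: ['pencil', 'deep', 'take', 'we'] (min_width=19, slack=1)
Line 4: ['it', 'coffee', 'gentle'] (min_width=16, slack=4)
Line 5: ['string', 'violin', 'of'] (min_width=16, slack=4)
Line 6: ['line', 'quick', 'cat', 'snow'] (min_width=19, slack=1)
Line 7: ['warm', 'violin', 'purple'] (min_width=18, slack=2)
Line 8: ['take', 'oats', 'the', 'data'] (min_width=18, slack=2)
Line 9: ['cup', 'old', 'diamond', 'for'] (min_width=19, slack=1)
Total lines: 9

Answer: 9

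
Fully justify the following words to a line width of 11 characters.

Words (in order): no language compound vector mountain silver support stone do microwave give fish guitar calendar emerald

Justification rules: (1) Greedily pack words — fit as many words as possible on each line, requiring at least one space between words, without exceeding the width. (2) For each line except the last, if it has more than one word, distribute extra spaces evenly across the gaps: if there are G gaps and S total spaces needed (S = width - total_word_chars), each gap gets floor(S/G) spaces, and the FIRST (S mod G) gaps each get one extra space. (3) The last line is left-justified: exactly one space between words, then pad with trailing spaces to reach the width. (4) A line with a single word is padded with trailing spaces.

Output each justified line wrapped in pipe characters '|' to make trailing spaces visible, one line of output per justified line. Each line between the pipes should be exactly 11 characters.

Line 1: ['no', 'language'] (min_width=11, slack=0)
Line 2: ['compound'] (min_width=8, slack=3)
Line 3: ['vector'] (min_width=6, slack=5)
Line 4: ['mountain'] (min_width=8, slack=3)
Line 5: ['silver'] (min_width=6, slack=5)
Line 6: ['support'] (min_width=7, slack=4)
Line 7: ['stone', 'do'] (min_width=8, slack=3)
Line 8: ['microwave'] (min_width=9, slack=2)
Line 9: ['give', 'fish'] (min_width=9, slack=2)
Line 10: ['guitar'] (min_width=6, slack=5)
Line 11: ['calendar'] (min_width=8, slack=3)
Line 12: ['emerald'] (min_width=7, slack=4)

Answer: |no language|
|compound   |
|vector     |
|mountain   |
|silver     |
|support    |
|stone    do|
|microwave  |
|give   fish|
|guitar     |
|calendar   |
|emerald    |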